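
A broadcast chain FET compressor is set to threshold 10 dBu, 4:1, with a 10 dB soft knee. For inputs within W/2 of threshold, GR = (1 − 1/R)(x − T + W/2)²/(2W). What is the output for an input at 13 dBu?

x − T + W/2 = 13 − 10 + 5 = 8.
GR = (1 − 1/4) × 8² / 20 = 0.75 × 64 / 20 = 2.4 dB.
Output = 13 − 2.4 = 10.6 dBu.

10.6 dBu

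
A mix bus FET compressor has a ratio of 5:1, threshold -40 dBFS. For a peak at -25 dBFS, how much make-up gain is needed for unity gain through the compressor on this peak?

Without make-up, output = threshold + overshoot/5 = -40 + 3 = -37 dBFS.
Gap to target: 12 dB.

12 dB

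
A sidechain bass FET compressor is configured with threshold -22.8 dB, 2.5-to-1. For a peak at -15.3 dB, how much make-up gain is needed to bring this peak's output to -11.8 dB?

Without make-up, output = threshold + overshoot/2.5 = -22.8 + 3 = -19.8 dB.
Gap to target: 8 dB.

8 dB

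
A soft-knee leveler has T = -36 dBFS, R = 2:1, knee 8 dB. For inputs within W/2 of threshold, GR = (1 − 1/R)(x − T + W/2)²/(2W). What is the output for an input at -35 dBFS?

x − T + W/2 = -35 − (-36) + 4 = 5.
GR = (1 − 1/2) × 5² / 16 = 0.5 × 25 / 16 = 0.78125 dB.
Output = -35 − 0.78125 = -35.78125 dBFS.

-35.78125 dBFS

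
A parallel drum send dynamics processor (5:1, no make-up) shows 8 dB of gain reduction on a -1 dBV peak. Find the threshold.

Let T be the threshold. Output overshoot = (input overshoot)/R, so -9 − T = (-1 − T)/5.
5·(-9 − T) = -1 − T → 4·T = -45 − (-1) = -44.
T = -44/4 = -11 dBV.

-11 dBV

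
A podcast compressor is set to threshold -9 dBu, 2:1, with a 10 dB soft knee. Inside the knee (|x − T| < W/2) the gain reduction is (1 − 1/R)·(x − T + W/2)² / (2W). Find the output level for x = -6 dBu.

-7.6 dBu

x − T + W/2 = -6 − (-9) + 5 = 8.
GR = (1 − 1/2) × 8² / 20 = 0.5 × 64 / 20 = 1.6 dB.
Output = -6 − 1.6 = -7.6 dBu.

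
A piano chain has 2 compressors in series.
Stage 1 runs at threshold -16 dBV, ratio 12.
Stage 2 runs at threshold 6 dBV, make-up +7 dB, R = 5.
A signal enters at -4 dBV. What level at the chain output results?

Stage 1: 12 dB above -16 dBV, reduced 12:1 to 1 dB above → -15 dBV.
Stage 2: -15 dBV is at or below the 6 dBV threshold — no compression; make-up brings it to -8 dBV.

-8 dBV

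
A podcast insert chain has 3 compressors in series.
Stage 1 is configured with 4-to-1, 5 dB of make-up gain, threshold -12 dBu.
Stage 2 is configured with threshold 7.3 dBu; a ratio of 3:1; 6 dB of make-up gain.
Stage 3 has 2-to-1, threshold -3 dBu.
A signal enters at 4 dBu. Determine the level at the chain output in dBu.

0 dBu

Stage 1: 4 dBu is 16 dB over -12 dBu; at 4:1 that becomes 4 dB over, giving -8 dBu; +5 dB make-up → -3 dBu.
Stage 2: -3 dBu ≤ 7.3 dBu, so stage 2 doesn't engage; make-up brings it to 3 dBu.
Stage 3: overshoot 6 dB → 6/2 = 3 dB → 0 dBu.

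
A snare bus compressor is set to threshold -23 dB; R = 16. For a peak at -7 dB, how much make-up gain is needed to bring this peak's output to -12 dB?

Overshoot 16 dB → 16/16 = 1 dB after compression, so the compressed level is -23 + 1 = -22 dB.
Make-up = target − compressed = -12 − (-22) = 10 dB.

10 dB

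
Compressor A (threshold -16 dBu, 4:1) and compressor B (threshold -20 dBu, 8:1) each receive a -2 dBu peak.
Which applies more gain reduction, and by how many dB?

A: GR = 14 − 14/4 = 10.5 dB.
B: GR = 18 − 18/8 = 15.75 dB.
B applies 5.25 dB more gain reduction.

B, by 5.25 dB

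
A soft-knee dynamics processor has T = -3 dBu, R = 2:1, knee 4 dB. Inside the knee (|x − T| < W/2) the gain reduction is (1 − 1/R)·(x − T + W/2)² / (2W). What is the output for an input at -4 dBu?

-4.0625 dBu

x − T + W/2 = -4 − (-3) + 2 = 1.
GR = (1 − 1/2) × 1² / 8 = 0.5 × 1 / 8 = 0.0625 dB.
Output = -4 − 0.0625 = -4.0625 dBu.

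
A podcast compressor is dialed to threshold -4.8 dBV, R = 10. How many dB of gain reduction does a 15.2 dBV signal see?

18 dB

The signal is 20 dB above threshold.
A 10:1 ratio leaves 2 dB of that excess.
So the signal is attenuated by 20 − 2 = 18 dB.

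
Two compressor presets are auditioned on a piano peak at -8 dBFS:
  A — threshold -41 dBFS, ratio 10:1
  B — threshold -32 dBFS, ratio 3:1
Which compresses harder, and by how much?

A, by 13.7 dB

A: overshoot 33 dB → output overshoot 3.3 dB → GR 29.7 dB.
B: overshoot 24 dB → output overshoot 8 dB → GR 16 dB.
Difference: 13.7 dB in favour of A.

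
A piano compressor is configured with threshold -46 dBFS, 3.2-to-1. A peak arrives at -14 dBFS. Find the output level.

The input is 32 dB above the -46 dBFS threshold.
At 3.2:1 the overshoot is divided by 3.2, leaving 10 dB above threshold.
That puts the output at -36 dBFS.

-36 dBFS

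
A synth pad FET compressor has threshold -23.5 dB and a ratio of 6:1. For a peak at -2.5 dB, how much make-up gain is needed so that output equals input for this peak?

Without make-up, output = threshold + overshoot/6 = -23.5 + 3.5 = -20 dB.
Gap to target: 17.5 dB.

17.5 dB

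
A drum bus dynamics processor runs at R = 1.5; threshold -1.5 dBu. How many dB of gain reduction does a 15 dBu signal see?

The signal is 16.5 dB above threshold.
After 1.5:1 compression the overshoot becomes 16.5/1.5 = 11 dB.
So the signal is attenuated by 16.5 − 11 = 5.5 dB.

5.5 dB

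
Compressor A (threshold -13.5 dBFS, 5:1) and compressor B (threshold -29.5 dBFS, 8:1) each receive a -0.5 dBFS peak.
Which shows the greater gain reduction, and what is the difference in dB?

A: overshoot 13 dB → output overshoot 2.6 dB → GR 10.4 dB.
B: overshoot 29 dB → output overshoot 3.625 dB → GR 25.375 dB.
Difference: 14.975 dB in favour of B.

B, by 14.975 dB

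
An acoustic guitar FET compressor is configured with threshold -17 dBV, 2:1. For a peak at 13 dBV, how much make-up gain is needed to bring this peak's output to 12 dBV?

Without make-up, output = threshold + overshoot/2 = -17 + 15 = -2 dBV.
Gap to target: 14 dB.

14 dB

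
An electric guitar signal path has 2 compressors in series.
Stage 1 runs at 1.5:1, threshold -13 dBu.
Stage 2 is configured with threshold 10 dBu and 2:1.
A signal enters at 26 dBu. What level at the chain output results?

Stage 1: overshoot 39 dB → 39/1.5 = 26 dB → 13 dBu.
Stage 2: overshoot 3 dB → 3/2 = 1.5 dB → 11.5 dBu.

11.5 dBu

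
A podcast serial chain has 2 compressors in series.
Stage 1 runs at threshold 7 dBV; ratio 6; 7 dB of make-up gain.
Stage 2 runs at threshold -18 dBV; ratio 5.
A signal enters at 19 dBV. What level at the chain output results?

Stage 1: overshoot 12 dB → 12/6 = 2 dB → 9 dBV; +7 dB make-up → 16 dBV.
Stage 2: overshoot 34 dB → 34/5 = 6.8 dB → -11.2 dBV.

-11.2 dBV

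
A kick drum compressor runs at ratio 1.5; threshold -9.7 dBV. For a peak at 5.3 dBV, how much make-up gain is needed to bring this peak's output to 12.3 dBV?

Without make-up, output = threshold + overshoot/1.5 = -9.7 + 10 = 0.3 dBV.
Gap to target: 12 dB.

12 dB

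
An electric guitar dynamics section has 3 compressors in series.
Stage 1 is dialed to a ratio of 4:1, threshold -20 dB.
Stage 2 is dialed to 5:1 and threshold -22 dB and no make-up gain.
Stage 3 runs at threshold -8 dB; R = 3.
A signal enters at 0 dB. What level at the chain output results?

Stage 1: 0 dB is 20 dB over -20 dB; at 4:1 that becomes 5 dB over, giving -15 dB.
Stage 2: overshoot 7 dB → 7/5 = 1.4 dB → -20.6 dB.
Stage 3: -20.6 dB is at or below the -8 dB threshold — no compression; output -20.6 dB.

-20.6 dB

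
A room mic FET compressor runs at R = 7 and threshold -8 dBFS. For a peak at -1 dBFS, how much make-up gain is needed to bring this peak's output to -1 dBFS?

6 dB

The peak compresses to -8 + 7/7 = -7 dBFS.
To reach -1 dBFS requires -1 − (-7) = 6 dB of make-up.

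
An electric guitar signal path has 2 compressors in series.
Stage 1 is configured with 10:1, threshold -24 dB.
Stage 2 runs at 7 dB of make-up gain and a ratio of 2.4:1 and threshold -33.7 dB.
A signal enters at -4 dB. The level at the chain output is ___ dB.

Stage 1: 20 dB above -24 dB, reduced 10:1 to 2 dB above → -22 dB.
Stage 2: overshoot 11.7 dB → 11.7/2.4 = 4.875 dB → -28.825 dB; +7 dB make-up → -21.825 dB.

-21.825 dB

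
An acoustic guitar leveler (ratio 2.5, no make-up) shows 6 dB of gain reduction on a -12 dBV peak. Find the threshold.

Input is 10 dB above T (since output overshoot × R = input overshoot: (-18 − T)·2.5 = -12 − T gives T = -22 dBV).
Check: -22 + (-12 − (-22))/2.5 = -22 + 4 = -18 dBV. ✓

-22 dBV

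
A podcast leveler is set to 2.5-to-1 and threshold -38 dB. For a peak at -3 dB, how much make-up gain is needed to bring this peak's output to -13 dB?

11 dB

Without make-up, output = threshold + overshoot/2.5 = -38 + 14 = -24 dB.
Gap to target: 11 dB.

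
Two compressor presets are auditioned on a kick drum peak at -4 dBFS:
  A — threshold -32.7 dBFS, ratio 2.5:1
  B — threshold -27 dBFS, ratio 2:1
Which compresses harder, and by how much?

A: 28.7 dB over, compressed to 11.48 dB over, so 17.22 dB of GR.
B: 23 dB over, compressed to 11.5 dB over, so 11.5 dB of GR.
A reduces 5.72 dB more.

A, by 5.72 dB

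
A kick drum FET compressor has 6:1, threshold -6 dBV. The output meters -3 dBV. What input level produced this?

12 dBV

That's 3 dB above the -6 dBV threshold.
Undo the ratio: input overshoot = 3 × 6 = 18 dB, giving input = 12 dBV.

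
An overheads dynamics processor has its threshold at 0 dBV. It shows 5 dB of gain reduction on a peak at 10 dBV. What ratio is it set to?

Input overshoot = 10 − 0 = 10 dB.
Output overshoot = 10 − 5 = 5 dB.
Ratio = input overshoot / output overshoot = 10 / 5 = 2.

2:1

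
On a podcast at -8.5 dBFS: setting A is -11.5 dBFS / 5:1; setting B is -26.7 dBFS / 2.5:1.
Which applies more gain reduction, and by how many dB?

B, by 8.52 dB

A: overshoot 3 dB → output overshoot 0.6 dB → GR 2.4 dB.
B: overshoot 18.2 dB → output overshoot 7.28 dB → GR 10.92 dB.
Difference: 8.52 dB in favour of B.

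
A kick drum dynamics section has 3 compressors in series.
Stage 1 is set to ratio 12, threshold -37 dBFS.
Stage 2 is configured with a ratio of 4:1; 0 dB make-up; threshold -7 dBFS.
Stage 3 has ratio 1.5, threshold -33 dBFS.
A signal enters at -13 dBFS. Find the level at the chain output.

-35 dBFS

Stage 1: overshoot 24 dB → 24/12 = 2 dB → -35 dBFS.
Stage 2: -35 dBFS is at or below the -7 dBFS threshold — no compression; output -35 dBFS.
Stage 3: -35 dBFS is at or below the -33 dBFS threshold — no compression; output -35 dBFS.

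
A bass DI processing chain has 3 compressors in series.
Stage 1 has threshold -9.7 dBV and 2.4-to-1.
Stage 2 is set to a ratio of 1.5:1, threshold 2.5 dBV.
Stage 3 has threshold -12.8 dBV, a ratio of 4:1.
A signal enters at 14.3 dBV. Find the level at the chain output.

-9.525 dBV

Stage 1: overshoot 24 dB → 24/2.4 = 10 dB → 0.3 dBV.
Stage 2: 0.3 dBV is at or below the 2.5 dBV threshold — no compression; output 0.3 dBV.
Stage 3: 0.3 dBV is 13.1 dB over -12.8 dBV; at 4:1 that becomes 3.275 dB over, giving -9.525 dBV.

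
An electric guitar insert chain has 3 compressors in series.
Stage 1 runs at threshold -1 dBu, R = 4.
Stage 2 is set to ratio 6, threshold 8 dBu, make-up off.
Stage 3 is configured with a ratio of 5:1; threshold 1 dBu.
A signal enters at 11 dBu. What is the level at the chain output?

Stage 1: 11 dBu is 12 dB over -1 dBu; at 4:1 that becomes 3 dB over, giving 2 dBu.
Stage 2: 2 dBu is at or below the 8 dBu threshold — no compression; output 2 dBu.
Stage 3: 1 dB above 1 dBu, reduced 5:1 to 0.2 dB above → 1.2 dBu.

1.2 dBu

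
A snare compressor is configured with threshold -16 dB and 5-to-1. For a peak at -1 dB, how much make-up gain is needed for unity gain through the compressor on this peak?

The peak compresses to -16 + 15/5 = -13 dB.
To reach -1 dB requires -1 − (-13) = 12 dB of make-up.

12 dB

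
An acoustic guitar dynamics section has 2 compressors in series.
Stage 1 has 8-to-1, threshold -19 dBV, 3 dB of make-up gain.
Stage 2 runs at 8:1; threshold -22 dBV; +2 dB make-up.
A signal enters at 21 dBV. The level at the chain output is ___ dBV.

-18.625 dBV

Stage 1: 21 dBV is 40 dB over -19 dBV; at 8:1 that becomes 5 dB over, giving -14 dBV; +3 dB make-up → -11 dBV.
Stage 2: -11 dBV is 11 dB over -22 dBV; at 8:1 that becomes 1.375 dB over, giving -20.625 dBV; +2 dB make-up → -18.625 dBV.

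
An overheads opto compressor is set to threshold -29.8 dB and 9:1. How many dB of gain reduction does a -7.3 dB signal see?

20 dB

Overshoot = -7.3 − (-29.8) = 22.5 dB.
After 9:1 compression the overshoot becomes 22.5/9 = 2.5 dB.
Gain reduction = 22.5 − 2.5 = 20 dB.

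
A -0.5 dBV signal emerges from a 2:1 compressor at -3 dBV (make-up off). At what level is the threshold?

Let T be the threshold. Output overshoot = (input overshoot)/R, so -3 − T = (-0.5 − T)/2.
2·(-3 − T) = -0.5 − T → 1·T = -6 − (-0.5) = -5.5.
T = -5.5/1 = -5.5 dBV.

-5.5 dBV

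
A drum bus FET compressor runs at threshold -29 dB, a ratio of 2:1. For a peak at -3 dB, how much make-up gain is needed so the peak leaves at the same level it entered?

13 dB

Overshoot 26 dB → 26/2 = 13 dB after compression, so the compressed level is -29 + 13 = -16 dB.
Make-up = target − compressed = -3 − (-16) = 13 dB.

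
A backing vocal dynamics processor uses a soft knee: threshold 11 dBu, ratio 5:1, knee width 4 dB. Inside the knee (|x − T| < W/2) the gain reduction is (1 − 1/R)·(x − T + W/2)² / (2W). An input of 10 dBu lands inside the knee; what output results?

x − T + W/2 = 10 − 11 + 2 = 1.
GR = (1 − 1/5) × 1² / 8 = 0.8 × 1 / 8 = 0.1 dB.
Output = 10 − 0.1 = 9.9 dBu.

9.9 dBu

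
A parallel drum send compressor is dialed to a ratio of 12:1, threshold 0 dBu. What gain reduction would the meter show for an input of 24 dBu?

Overshoot = 24 − 0 = 24 dB.
At 12:1, output sits 24/12 = 2 dB above threshold.
Gain reduction = 24 − 2 = 22 dB.

22 dB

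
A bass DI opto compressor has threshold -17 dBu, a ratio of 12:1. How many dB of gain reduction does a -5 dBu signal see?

11 dB

The signal is 12 dB above threshold.
A 12:1 ratio leaves 1 dB of that excess.
So the signal is attenuated by 12 − 1 = 11 dB.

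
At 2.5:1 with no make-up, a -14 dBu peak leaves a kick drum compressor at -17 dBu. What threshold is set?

Input is 5 dB above T (since output overshoot × R = input overshoot: (-17 − T)·2.5 = -14 − T gives T = -19 dBu).
Check: -19 + (-14 − (-19))/2.5 = -19 + 2 = -17 dBu. ✓

-19 dBu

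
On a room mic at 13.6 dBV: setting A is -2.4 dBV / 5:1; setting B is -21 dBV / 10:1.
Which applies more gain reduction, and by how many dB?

B, by 18.34 dB

A: GR = 16 − 16/5 = 12.8 dB.
B: GR = 34.6 − 34.6/10 = 31.14 dB.
B reduces 18.34 dB more.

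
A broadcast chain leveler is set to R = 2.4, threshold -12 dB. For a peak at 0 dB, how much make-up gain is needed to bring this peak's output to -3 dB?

4 dB

The peak compresses to -12 + 12/2.4 = -7 dB.
To reach -3 dB requires -3 − (-7) = 4 dB of make-up.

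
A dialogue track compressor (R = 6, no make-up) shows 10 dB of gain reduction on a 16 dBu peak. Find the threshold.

4 dBu

Let T be the threshold. Output overshoot = (input overshoot)/R, so 6 − T = (16 − T)/6.
6·(6 − T) = 16 − T → 5·T = 36 − 16 = 20.
T = 20/5 = 4 dBu.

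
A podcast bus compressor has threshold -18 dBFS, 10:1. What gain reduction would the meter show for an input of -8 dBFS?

9 dB

Overshoot = -8 − (-18) = 10 dB.
After 10:1 compression the overshoot becomes 10/10 = 1 dB.
So the signal is attenuated by 10 − 1 = 9 dB.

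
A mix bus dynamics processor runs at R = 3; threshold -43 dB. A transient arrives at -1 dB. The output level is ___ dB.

The input is 42 dB above the -43 dB threshold.
The 42 dB excess becomes 14 dB after 3:1 reduction.
So the level is -43 + 14 = -29 dB.

-29 dB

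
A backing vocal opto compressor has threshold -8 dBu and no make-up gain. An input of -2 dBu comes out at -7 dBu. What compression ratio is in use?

6:1

Input overshoot = -2 − (-8) = 6 dB; output overshoot = -7 − (-8) = 1 dB.
Ratio = 6 / 1 = 6.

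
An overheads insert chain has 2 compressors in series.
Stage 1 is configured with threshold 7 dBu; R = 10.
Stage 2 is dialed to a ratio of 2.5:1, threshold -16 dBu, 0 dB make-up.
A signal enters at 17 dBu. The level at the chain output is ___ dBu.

Stage 1: 10 dB above 7 dBu, reduced 10:1 to 1 dB above → 8 dBu.
Stage 2: 8 dBu is 24 dB over -16 dBu; at 2.5:1 that becomes 9.6 dB over, giving -6.4 dBu.

-6.4 dBu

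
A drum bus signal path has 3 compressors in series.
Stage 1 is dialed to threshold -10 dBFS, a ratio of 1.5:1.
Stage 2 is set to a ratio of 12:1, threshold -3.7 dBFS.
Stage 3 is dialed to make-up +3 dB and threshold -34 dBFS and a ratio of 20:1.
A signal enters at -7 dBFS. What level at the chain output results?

-29.7 dBFS

Stage 1: 3 dB above -10 dBFS, reduced 1.5:1 to 2 dB above → -8 dBFS.
Stage 2: -8 dBFS is at or below the -3.7 dBFS threshold — no compression; output -8 dBFS.
Stage 3: 26 dB above -34 dBFS, reduced 20:1 to 1.3 dB above → -32.7 dBFS; +3 dB make-up → -29.7 dBFS.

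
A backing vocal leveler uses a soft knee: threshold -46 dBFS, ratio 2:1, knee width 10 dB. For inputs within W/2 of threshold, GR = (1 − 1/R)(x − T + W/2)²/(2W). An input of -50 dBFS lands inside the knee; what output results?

x − T + W/2 = -50 − (-46) + 5 = 1.
GR = (1 − 1/2) × 1² / 20 = 0.5 × 1 / 20 = 0.025 dB.
Output = -50 − 0.025 = -50.025 dBFS.

-50.025 dBFS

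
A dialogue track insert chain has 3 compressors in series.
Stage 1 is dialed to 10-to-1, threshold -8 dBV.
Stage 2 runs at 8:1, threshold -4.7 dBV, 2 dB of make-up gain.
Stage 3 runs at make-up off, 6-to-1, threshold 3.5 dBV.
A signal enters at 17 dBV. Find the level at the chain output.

Stage 1: 17 dBV is 25 dB over -8 dBV; at 10:1 that becomes 2.5 dB over, giving -5.5 dBV.
Stage 2: below threshold (-5.5 ≤ -4.7); passes unchanged; make-up brings it to -3.5 dBV.
Stage 3: below threshold (-3.5 ≤ 3.5); passes unchanged; output -3.5 dBV.

-3.5 dBV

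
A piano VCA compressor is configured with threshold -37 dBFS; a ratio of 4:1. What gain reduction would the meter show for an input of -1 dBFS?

27 dB

Overshoot = -1 − (-37) = 36 dB.
At 4:1, output sits 36/4 = 9 dB above threshold.
GR = overshoot in − overshoot out = 36 − 9 = 27 dB.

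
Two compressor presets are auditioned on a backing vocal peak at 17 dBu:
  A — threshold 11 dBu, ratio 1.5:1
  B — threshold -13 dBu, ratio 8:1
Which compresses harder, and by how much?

B, by 24.25 dB

A: overshoot 6 dB → output overshoot 4 dB → GR 2 dB.
B: overshoot 30 dB → output overshoot 3.75 dB → GR 26.25 dB.
B reduces 24.25 dB more.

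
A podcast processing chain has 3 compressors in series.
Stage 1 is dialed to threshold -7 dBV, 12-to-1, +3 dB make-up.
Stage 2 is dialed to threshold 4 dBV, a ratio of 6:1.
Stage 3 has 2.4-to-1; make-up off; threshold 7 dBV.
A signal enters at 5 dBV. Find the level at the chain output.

Stage 1: 12 dB above -7 dBV, reduced 12:1 to 1 dB above → -6 dBV; +3 dB make-up → -3 dBV.
Stage 2: -3 dBV ≤ 4 dBV, so stage 2 doesn't engage; output -3 dBV.
Stage 3: below threshold (-3 ≤ 7); passes unchanged; output -3 dBV.

-3 dBV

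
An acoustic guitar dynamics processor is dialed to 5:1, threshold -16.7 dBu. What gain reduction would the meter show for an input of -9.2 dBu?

The signal is 7.5 dB above threshold.
A 5:1 ratio leaves 1.5 dB of that excess.
GR = overshoot in − overshoot out = 7.5 − 1.5 = 6 dB.

6 dB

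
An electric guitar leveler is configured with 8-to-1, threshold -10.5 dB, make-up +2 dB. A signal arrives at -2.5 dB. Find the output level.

-7.5 dB

-2.5 dB sits 8 dB over threshold.
8:1 compression reduces that to 8/8 = 1 dB over.
That puts the output at -9.5 dB; make-up adds 2 dB, giving -7.5 dB.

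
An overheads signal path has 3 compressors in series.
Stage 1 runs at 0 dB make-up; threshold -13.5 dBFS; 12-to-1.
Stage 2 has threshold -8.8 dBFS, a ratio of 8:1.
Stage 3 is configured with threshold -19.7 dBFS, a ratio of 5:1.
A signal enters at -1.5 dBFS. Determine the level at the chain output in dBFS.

-18.26 dBFS

Stage 1: overshoot 12 dB → 12/12 = 1 dB → -12.5 dBFS.
Stage 2: below threshold (-12.5 ≤ -8.8); passes unchanged; output -12.5 dBFS.
Stage 3: -12.5 dBFS is 7.2 dB over -19.7 dBFS; at 5:1 that becomes 1.44 dB over, giving -18.26 dBFS.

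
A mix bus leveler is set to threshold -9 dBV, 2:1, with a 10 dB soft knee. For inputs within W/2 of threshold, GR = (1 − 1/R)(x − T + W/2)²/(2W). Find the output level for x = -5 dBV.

-7.025 dBV

x − T + W/2 = -5 − (-9) + 5 = 9.
GR = (1 − 1/2) × 9² / 20 = 0.5 × 81 / 20 = 2.025 dB.
Output = -5 − 2.025 = -7.025 dBV.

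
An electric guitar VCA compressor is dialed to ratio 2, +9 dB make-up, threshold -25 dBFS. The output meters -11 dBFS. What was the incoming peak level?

Stripping the +9 dB make-up gives -20 dBFS at the gain stage.
Post-compression overshoot = -20 − (-25) = 5 dB.
Before 2:1 compression the overshoot was 5 × 2 = 10 dB, so input = -25 + 10 = -15 dBFS.

-15 dBFS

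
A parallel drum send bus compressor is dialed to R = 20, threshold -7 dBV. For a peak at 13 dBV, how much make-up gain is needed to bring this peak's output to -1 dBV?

The peak compresses to -7 + 20/20 = -6 dBV.
To reach -1 dBV requires -1 − (-6) = 5 dB of make-up.

5 dB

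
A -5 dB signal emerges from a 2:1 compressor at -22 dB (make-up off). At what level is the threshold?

Let T be the threshold. Output overshoot = (input overshoot)/R, so -22 − T = (-5 − T)/2.
2·(-22 − T) = -5 − T → 1·T = -44 − (-5) = -39.
T = -39/1 = -39 dB.

-39 dB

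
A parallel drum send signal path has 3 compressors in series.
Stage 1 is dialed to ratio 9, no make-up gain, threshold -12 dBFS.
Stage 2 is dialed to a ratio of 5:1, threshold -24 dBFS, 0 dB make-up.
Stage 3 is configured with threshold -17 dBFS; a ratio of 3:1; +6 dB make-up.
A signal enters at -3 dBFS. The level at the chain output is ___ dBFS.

-15.4 dBFS

Stage 1: -3 dBFS is 9 dB over -12 dBFS; at 9:1 that becomes 1 dB over, giving -11 dBFS.
Stage 2: -11 dBFS is 13 dB over -24 dBFS; at 5:1 that becomes 2.6 dB over, giving -21.4 dBFS.
Stage 3: -21.4 dBFS ≤ -17 dBFS, so stage 3 doesn't engage; make-up brings it to -15.4 dBFS.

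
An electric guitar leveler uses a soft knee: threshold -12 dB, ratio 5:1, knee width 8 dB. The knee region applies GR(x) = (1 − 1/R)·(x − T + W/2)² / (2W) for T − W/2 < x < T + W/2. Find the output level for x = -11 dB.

-12.25 dB

x − T + W/2 = -11 − (-12) + 4 = 5.
GR = (1 − 1/5) × 5² / 16 = 0.8 × 25 / 16 = 1.25 dB.
Output = -11 − 1.25 = -12.25 dB.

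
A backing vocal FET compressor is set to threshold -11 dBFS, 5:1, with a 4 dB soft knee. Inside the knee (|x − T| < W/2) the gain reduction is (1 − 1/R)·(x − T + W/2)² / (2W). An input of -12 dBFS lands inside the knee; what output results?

-12.1 dBFS

x − T + W/2 = -12 − (-11) + 2 = 1.
GR = (1 − 1/5) × 1² / 8 = 0.8 × 1 / 8 = 0.1 dB.
Output = -12 − 0.1 = -12.1 dBFS.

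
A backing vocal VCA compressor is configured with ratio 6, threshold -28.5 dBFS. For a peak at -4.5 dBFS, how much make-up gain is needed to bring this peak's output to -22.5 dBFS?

The peak compresses to -28.5 + 24/6 = -24.5 dBFS.
To reach -22.5 dBFS requires -22.5 − (-24.5) = 2 dB of make-up.

2 dB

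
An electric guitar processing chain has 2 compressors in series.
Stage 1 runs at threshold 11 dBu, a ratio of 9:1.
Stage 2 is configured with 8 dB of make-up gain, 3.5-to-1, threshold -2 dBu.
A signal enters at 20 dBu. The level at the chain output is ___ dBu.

Stage 1: 20 dBu is 9 dB over 11 dBu; at 9:1 that becomes 1 dB over, giving 12 dBu.
Stage 2: 14 dB above -2 dBu, reduced 3.5:1 to 4 dB above → 2 dBu; +8 dB make-up → 10 dBu.

10 dBu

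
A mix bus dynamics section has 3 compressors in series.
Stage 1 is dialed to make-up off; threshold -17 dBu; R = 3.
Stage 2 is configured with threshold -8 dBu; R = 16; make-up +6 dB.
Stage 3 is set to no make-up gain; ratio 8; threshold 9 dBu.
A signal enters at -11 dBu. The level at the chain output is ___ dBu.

Stage 1: 6 dB above -17 dBu, reduced 3:1 to 2 dB above → -15 dBu.
Stage 2: below threshold (-15 ≤ -8); passes unchanged; make-up brings it to -9 dBu.
Stage 3: -9 dBu ≤ 9 dBu, so stage 3 doesn't engage; output -9 dBu.

-9 dBu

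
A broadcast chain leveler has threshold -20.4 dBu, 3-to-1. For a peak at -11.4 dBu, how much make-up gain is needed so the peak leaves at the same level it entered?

Without make-up, output = threshold + overshoot/3 = -20.4 + 3 = -17.4 dBu.
Gap to target: 6 dB.

6 dB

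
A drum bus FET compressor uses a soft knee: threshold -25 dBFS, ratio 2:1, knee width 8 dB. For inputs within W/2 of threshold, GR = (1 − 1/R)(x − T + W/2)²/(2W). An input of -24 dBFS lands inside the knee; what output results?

x − T + W/2 = -24 − (-25) + 4 = 5.
GR = (1 − 1/2) × 5² / 16 = 0.5 × 25 / 16 = 0.78125 dB.
Output = -24 − 0.78125 = -24.78125 dBFS.

-24.78125 dBFS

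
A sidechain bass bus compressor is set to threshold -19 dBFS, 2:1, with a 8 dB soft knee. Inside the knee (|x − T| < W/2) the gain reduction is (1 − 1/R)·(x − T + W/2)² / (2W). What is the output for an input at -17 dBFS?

x − T + W/2 = -17 − (-19) + 4 = 6.
GR = (1 − 1/2) × 6² / 16 = 0.5 × 36 / 16 = 1.125 dB.
Output = -17 − 1.125 = -18.125 dBFS.

-18.125 dBFS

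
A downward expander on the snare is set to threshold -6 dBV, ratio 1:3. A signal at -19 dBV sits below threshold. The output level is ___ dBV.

-45 dBV

Undershoot = (-6) − (-19) = 13 dB.
At 1:3, that expands to 39 dB under threshold.
Output = -6 − 39 = -45 dBV.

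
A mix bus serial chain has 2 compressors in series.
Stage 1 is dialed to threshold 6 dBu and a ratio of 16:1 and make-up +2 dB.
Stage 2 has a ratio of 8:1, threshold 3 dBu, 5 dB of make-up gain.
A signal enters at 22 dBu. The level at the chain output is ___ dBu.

8.75 dBu

Stage 1: overshoot 16 dB → 16/16 = 1 dB → 7 dBu; +2 dB make-up → 9 dBu.
Stage 2: 6 dB above 3 dBu, reduced 8:1 to 0.75 dB above → 3.75 dBu; +5 dB make-up → 8.75 dBu.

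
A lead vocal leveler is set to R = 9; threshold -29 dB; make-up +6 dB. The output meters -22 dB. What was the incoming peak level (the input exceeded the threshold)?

-20 dB

Before make-up, the level was -22 − 6 = -28 dB.
That's 1 dB above the -29 dB threshold.
Before 9:1 compression the overshoot was 1 × 9 = 9 dB, so input = -29 + 9 = -20 dB.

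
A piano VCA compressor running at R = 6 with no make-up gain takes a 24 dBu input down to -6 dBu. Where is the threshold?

Input is 36 dB above T (since output overshoot × R = input overshoot: (-6 − T)·6 = 24 − T gives T = -12 dBu).
Check: -12 + (24 − (-12))/6 = -12 + 6 = -6 dBu. ✓

-12 dBu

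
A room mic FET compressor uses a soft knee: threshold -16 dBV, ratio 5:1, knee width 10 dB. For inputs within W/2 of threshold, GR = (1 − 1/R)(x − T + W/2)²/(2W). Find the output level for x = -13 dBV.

x − T + W/2 = -13 − (-16) + 5 = 8.
GR = (1 − 1/5) × 8² / 20 = 0.8 × 64 / 20 = 2.56 dB.
Output = -13 − 2.56 = -15.56 dBV.

-15.56 dBV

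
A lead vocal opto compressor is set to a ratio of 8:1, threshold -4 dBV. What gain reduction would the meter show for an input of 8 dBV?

10.5 dB

8 dBV exceeds the threshold by 12 dB.
A 8:1 ratio leaves 1.5 dB of that excess.
GR = overshoot in − overshoot out = 12 − 1.5 = 10.5 dB.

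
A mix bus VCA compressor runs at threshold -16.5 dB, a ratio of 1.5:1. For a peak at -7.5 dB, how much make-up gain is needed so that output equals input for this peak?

3 dB

Without make-up, output = threshold + overshoot/1.5 = -16.5 + 6 = -10.5 dB.
Gap to target: 3 dB.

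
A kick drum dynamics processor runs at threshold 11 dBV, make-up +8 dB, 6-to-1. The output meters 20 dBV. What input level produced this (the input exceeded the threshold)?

Before make-up, the level was 20 − 8 = 12 dBV.
That's 1 dB above the 11 dBV threshold.
Before 6:1 compression the overshoot was 1 × 6 = 6 dB, so input = 11 + 6 = 17 dBV.

17 dBV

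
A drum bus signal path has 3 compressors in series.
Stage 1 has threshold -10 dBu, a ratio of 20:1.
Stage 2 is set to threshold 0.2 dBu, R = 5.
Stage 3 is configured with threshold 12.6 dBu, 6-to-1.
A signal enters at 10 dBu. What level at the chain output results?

Stage 1: overshoot 20 dB → 20/20 = 1 dB → -9 dBu.
Stage 2: -9 dBu is at or below the 0.2 dBu threshold — no compression; output -9 dBu.
Stage 3: -9 dBu ≤ 12.6 dBu, so stage 3 doesn't engage; output -9 dBu.

-9 dBu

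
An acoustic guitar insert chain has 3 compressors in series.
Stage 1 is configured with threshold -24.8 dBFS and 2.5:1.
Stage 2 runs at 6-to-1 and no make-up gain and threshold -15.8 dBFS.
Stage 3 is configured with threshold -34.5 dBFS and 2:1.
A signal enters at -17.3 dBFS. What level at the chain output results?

-28.15 dBFS

Stage 1: 7.5 dB above -24.8 dBFS, reduced 2.5:1 to 3 dB above → -21.8 dBFS.
Stage 2: -21.8 dBFS is at or below the -15.8 dBFS threshold — no compression; output -21.8 dBFS.
Stage 3: 12.7 dB above -34.5 dBFS, reduced 2:1 to 6.35 dB above → -28.15 dBFS.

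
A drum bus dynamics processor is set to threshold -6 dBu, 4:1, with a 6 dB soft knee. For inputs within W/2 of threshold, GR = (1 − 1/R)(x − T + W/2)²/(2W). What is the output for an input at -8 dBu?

x − T + W/2 = -8 − (-6) + 3 = 1.
GR = (1 − 1/4) × 1² / 12 = 0.75 × 1 / 12 = 0.0625 dB.
Output = -8 − 0.0625 = -8.0625 dBu.

-8.0625 dBu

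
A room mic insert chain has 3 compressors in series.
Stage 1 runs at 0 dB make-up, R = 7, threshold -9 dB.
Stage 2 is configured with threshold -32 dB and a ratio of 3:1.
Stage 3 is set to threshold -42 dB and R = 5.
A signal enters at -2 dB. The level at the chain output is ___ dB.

Stage 1: -2 dB is 7 dB over -9 dB; at 7:1 that becomes 1 dB over, giving -8 dB.
Stage 2: -8 dB is 24 dB over -32 dB; at 3:1 that becomes 8 dB over, giving -24 dB.
Stage 3: overshoot 18 dB → 18/5 = 3.6 dB → -38.4 dB.

-38.4 dB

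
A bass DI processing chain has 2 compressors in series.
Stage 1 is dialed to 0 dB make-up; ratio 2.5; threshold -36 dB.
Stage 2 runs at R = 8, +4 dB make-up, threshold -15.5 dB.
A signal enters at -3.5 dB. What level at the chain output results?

Stage 1: -3.5 dB is 32.5 dB over -36 dB; at 2.5:1 that becomes 13 dB over, giving -23 dB.
Stage 2: below threshold (-23 ≤ -15.5); passes unchanged; make-up brings it to -19 dB.

-19 dB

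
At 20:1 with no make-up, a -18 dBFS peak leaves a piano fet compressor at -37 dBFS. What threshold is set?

Let T be the threshold. Output overshoot = (input overshoot)/R, so -37 − T = (-18 − T)/20.
20·(-37 − T) = -18 − T → 19·T = -740 − (-18) = -722.
T = -722/19 = -38 dBFS.

-38 dBFS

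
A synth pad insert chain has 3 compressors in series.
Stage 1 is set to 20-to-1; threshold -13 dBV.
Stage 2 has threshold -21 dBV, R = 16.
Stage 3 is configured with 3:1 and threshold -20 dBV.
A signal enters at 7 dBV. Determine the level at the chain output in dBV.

Stage 1: 20 dB above -13 dBV, reduced 20:1 to 1 dB above → -12 dBV.
Stage 2: -12 dBV is 9 dB over -21 dBV; at 16:1 that becomes 0.5625 dB over, giving -20.4375 dBV.
Stage 3: -20.4375 dBV is at or below the -20 dBV threshold — no compression; output -20.4375 dBV.

-20.4375 dBV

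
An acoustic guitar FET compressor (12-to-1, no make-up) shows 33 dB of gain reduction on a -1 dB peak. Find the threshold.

Input is 36 dB above T (since output overshoot × R = input overshoot: (-34 − T)·12 = -1 − T gives T = -37 dB).
Check: -37 + (-1 − (-37))/12 = -37 + 3 = -34 dB. ✓

-37 dB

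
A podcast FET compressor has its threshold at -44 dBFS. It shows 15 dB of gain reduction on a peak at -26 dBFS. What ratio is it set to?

Input overshoot = -26 − (-44) = 18 dB.
Output overshoot = 18 − 15 = 3 dB.
Ratio = input overshoot / output overshoot = 18 / 3 = 6.

6:1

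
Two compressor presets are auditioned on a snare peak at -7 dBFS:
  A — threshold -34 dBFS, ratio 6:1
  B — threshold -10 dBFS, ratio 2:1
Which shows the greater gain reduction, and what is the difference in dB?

A, by 21 dB

A: overshoot 27 dB → output overshoot 4.5 dB → GR 22.5 dB.
B: overshoot 3 dB → output overshoot 1.5 dB → GR 1.5 dB.
Difference: 21 dB in favour of A.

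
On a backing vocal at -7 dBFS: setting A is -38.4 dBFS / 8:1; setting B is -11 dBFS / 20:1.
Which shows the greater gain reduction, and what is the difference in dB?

A, by 23.675 dB

A: GR = 31.4 − 31.4/8 = 27.475 dB.
B: GR = 4 − 4/20 = 3.8 dB.
A applies 23.675 dB more gain reduction.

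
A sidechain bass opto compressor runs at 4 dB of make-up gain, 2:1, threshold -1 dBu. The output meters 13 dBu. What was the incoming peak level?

19 dBu

Before make-up, the level was 13 − 4 = 9 dBu.
The compressed level sits 9 − (-1) = 10 dB over threshold.
Before 2:1 compression the overshoot was 10 × 2 = 20 dB, so input = -1 + 20 = 19 dBu.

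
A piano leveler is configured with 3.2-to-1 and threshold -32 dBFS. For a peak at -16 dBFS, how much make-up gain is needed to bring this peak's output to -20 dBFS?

7 dB

Overshoot 16 dB → 16/3.2 = 5 dB after compression, so the compressed level is -32 + 5 = -27 dBFS.
Make-up = target − compressed = -20 − (-27) = 7 dB.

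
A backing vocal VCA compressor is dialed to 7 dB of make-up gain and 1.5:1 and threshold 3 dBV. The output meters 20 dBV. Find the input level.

18 dBV

Remove make-up: 20 − 7 = 13 dBV.
The compressed level sits 13 − 3 = 10 dB over threshold.
Undo the ratio: input overshoot = 10 × 1.5 = 15 dB, giving input = 18 dBV.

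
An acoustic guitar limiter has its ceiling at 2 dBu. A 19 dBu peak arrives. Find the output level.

The limiter clamps the peak to its 2 dBu ceiling.

2 dBu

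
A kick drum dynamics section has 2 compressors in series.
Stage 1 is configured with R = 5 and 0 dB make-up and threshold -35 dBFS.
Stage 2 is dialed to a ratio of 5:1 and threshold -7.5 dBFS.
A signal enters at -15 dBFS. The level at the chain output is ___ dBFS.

-31 dBFS

Stage 1: -15 dBFS is 20 dB over -35 dBFS; at 5:1 that becomes 4 dB over, giving -31 dBFS.
Stage 2: -31 dBFS is at or below the -7.5 dBFS threshold — no compression; output -31 dBFS.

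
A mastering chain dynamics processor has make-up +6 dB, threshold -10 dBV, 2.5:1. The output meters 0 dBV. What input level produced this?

Before make-up, the level was 0 − 6 = -6 dBV.
The compressed level sits -6 − (-10) = 4 dB over threshold.
Before 2.5:1 compression the overshoot was 4 × 2.5 = 10 dB, so input = -10 + 10 = 0 dBV.

0 dBV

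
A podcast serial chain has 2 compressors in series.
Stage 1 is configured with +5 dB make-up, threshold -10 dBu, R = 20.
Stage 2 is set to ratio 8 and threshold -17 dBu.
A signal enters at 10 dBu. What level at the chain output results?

-15.375 dBu

Stage 1: 10 dBu is 20 dB over -10 dBu; at 20:1 that becomes 1 dB over, giving -9 dBu; +5 dB make-up → -4 dBu.
Stage 2: -4 dBu is 13 dB over -17 dBu; at 8:1 that becomes 1.625 dB over, giving -15.375 dBu.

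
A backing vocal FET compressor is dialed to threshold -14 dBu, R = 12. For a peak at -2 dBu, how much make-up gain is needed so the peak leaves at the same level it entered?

11 dB

Without make-up, output = threshold + overshoot/12 = -14 + 1 = -13 dBu.
Gap to target: 11 dB.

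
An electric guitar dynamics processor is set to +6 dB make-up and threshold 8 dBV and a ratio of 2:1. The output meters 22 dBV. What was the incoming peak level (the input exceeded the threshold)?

Before make-up, the level was 22 − 6 = 16 dBV.
That's 8 dB above the 8 dBV threshold.
Undo the ratio: input overshoot = 8 × 2 = 16 dB, giving input = 24 dBV.

24 dBV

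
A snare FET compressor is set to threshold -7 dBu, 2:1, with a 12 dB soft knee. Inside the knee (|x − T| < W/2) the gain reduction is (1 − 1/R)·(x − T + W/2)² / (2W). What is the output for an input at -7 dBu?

-7.75 dBu

x − T + W/2 = -7 − (-7) + 6 = 6.
GR = (1 − 1/2) × 6² / 24 = 0.5 × 36 / 24 = 0.75 dB.
Output = -7 − 0.75 = -7.75 dBu.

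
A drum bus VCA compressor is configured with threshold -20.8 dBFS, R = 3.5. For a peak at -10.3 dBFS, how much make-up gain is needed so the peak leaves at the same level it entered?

7.5 dB

The peak compresses to -20.8 + 10.5/3.5 = -17.8 dBFS.
To reach -10.3 dBFS requires -10.3 − (-17.8) = 7.5 dB of make-up.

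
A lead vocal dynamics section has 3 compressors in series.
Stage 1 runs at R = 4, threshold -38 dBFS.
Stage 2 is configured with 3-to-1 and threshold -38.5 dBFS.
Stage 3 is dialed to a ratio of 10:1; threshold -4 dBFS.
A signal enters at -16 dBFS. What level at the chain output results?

-36.5 dBFS

Stage 1: 22 dB above -38 dBFS, reduced 4:1 to 5.5 dB above → -32.5 dBFS.
Stage 2: 6 dB above -38.5 dBFS, reduced 3:1 to 2 dB above → -36.5 dBFS.
Stage 3: -36.5 dBFS ≤ -4 dBFS, so stage 3 doesn't engage; output -36.5 dBFS.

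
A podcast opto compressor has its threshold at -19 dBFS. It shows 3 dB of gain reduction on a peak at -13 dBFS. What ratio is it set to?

2:1

Input overshoot = -13 − (-19) = 6 dB.
Output overshoot = 6 − 3 = 3 dB.
Ratio = input overshoot / output overshoot = 6 / 3 = 2.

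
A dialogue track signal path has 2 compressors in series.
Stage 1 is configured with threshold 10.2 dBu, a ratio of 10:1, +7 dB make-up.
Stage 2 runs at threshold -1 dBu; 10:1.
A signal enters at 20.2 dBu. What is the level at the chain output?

0.92 dBu

Stage 1: overshoot 10 dB → 10/10 = 1 dB → 11.2 dBu; +7 dB make-up → 18.2 dBu.
Stage 2: overshoot 19.2 dB → 19.2/10 = 1.92 dB → 0.92 dBu.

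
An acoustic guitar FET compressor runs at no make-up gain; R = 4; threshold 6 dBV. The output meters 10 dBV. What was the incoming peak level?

22 dBV

The compressed level sits 10 − 6 = 4 dB over threshold.
Input overshoot = R × output overshoot = 16 dB → input = 6 + 16 = 22 dBV.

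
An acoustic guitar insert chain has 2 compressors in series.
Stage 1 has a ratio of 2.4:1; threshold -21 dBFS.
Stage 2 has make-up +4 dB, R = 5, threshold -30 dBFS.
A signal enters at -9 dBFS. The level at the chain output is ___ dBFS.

Stage 1: overshoot 12 dB → 12/2.4 = 5 dB → -16 dBFS.
Stage 2: 14 dB above -30 dBFS, reduced 5:1 to 2.8 dB above → -27.2 dBFS; +4 dB make-up → -23.2 dBFS.

-23.2 dBFS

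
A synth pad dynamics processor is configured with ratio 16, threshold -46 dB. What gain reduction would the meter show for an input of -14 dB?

-14 dB exceeds the threshold by 32 dB.
After 16:1 compression the overshoot becomes 32/16 = 2 dB.
Gain reduction = 32 − 2 = 30 dB.

30 dB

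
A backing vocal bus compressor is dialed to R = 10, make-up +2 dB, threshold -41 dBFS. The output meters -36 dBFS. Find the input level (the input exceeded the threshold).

-11 dBFS

Remove make-up: -36 − 2 = -38 dBFS.
The compressed level sits -38 − (-41) = 3 dB over threshold.
Before 10:1 compression the overshoot was 3 × 10 = 30 dB, so input = -41 + 30 = -11 dBFS.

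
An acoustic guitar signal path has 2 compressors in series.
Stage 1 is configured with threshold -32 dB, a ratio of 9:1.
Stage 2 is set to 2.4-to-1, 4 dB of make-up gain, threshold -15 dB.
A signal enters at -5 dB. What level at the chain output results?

-25 dB

Stage 1: 27 dB above -32 dB, reduced 9:1 to 3 dB above → -29 dB.
Stage 2: below threshold (-29 ≤ -15); passes unchanged; make-up brings it to -25 dB.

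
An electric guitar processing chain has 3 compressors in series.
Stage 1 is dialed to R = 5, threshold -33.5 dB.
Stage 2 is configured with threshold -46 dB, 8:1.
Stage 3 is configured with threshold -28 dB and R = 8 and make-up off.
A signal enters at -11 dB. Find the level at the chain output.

-43.875 dB

Stage 1: 22.5 dB above -33.5 dB, reduced 5:1 to 4.5 dB above → -29 dB.
Stage 2: overshoot 17 dB → 17/8 = 2.125 dB → -43.875 dB.
Stage 3: below threshold (-43.875 ≤ -28); passes unchanged; output -43.875 dB.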